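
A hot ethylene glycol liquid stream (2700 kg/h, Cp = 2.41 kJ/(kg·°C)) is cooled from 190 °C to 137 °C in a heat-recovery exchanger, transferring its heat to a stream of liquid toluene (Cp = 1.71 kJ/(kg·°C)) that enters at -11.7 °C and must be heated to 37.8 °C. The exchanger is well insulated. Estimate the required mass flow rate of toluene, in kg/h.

Heat released by hot stream: Q = 2700 × 2.41 × (190 − 137) = 344870 kJ/h
Energy balance on cold side (adiabatic exchanger): Q = ṁ_c·Cp_c·(T_c,out − T_c,in)
ṁ_c = 344870 / [1.71 × (37.8 − -11.7)] = 4074.3 kg/h

ṁ_c = 4070 kg/h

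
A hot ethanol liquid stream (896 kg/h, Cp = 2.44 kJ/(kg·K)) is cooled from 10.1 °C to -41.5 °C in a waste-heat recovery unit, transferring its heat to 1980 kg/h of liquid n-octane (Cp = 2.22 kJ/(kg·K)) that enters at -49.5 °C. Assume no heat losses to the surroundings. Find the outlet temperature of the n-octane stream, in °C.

T_c,out = -23.8 °C

Heat released by hot stream: Q = 896 × 2.44 × (10.1 − -41.5) = 112810 kJ/h
Energy balance on cold side (adiabatic exchanger): Q = ṁ_c·Cp_c·(T_c,out − T_c,in)
T_c,out = -49.5 + 112810/(1980 × 2.22) = -23.836 °C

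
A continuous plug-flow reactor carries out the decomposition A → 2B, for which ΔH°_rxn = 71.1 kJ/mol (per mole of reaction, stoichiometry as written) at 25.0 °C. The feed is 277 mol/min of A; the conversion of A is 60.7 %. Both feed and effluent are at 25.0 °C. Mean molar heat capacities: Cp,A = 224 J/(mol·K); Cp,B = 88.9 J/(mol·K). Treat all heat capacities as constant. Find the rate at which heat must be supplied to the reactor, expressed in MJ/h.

Extent of reaction ξ = 0.607 × 277 = 168.14 mol/min
Reaction term: ξ·ΔH°_rxn = 168.14 × 71.1 = 11955 kJ/min
Q = ΔH = 11955 kJ/min = 199.24 kW
Heat supplied = 717.28 MJ/h

Q_in = 717 MJ/h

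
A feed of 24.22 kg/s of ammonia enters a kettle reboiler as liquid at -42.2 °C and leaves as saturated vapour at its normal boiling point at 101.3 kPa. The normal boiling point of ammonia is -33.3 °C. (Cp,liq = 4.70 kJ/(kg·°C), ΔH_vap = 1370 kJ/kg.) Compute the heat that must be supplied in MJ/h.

Q = 123000 MJ/h

liquid -42.2→-33.3 °C: 41.83 kJ/kg
vaporisation at -33.3 °C: 1370 kJ/kg
Δh = 41.83 + 1370 = 1411.8 kJ/kg
Q = ṁ·Δh = 24.22 kg/s × 1411.8 kJ/kg = 34195 kJ/s
|Q| = 34195 kW = 123100 MJ/h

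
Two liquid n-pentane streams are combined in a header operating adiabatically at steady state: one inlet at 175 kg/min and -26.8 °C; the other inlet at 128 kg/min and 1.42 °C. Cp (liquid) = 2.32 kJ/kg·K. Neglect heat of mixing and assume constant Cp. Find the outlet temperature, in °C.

T_out = -14.9 °C

Adiabatic, steady state ⇒ Σ ṁᵢCp,ᵢ(T_out − Tᵢ) = 0
Σ ṁᵢCp,ᵢTᵢ = 175×2.32×-26.8 + 128×2.32×1.42 = -10459
Σ ṁᵢCp,ᵢ = 175×2.32 + 128×2.32 = 702.96
T_out = -10459 / 702.96 = -14.879 °C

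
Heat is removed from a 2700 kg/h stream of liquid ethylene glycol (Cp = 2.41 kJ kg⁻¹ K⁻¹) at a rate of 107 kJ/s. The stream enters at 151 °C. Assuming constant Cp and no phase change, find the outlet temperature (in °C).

Q = 107 kJ/s = 385200 kJ/h
ΔT = Q/(ṁ·Cp) = 385200/(2700×2.41) = 59.198 K
T_out = 151 − 59.198 = 91.802 °C

T_out = 91.8 °C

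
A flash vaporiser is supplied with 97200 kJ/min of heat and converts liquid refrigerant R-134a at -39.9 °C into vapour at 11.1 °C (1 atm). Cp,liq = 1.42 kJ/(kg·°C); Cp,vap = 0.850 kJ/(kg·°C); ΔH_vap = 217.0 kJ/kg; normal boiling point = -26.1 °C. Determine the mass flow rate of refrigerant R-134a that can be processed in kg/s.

ṁ = 6.04 kg/s

Δh = 1.42×(-26.1−-39.9) + 217.0 + 0.850×(11.1−-26.1) = 268.22 kJ/kg
Q = 97200 kJ/min = 1620 kJ/s = 1620 kJ/s
ṁ = Q/Δh = 1620 / 268.22 = 6.0399 kg/s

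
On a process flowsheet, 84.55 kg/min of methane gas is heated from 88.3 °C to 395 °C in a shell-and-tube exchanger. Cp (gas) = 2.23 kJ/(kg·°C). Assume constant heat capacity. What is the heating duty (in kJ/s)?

Q = 964 kJ/s

Q = ṁ·Cp·ΔT = 84.55 × 2.23 × (395 − 88.3) = 57827 kJ/min
Converting: 57827 / 60 s = 963.79 kW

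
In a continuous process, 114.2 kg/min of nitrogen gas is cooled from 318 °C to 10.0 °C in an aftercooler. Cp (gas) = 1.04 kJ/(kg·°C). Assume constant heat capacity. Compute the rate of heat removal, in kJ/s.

Q = ṁ·Cp·ΔT = 114.2 × 1.04 × (10.0 − 318) = -36581 kJ/min
Converting: 36581 / 60 s = 609.68 kW

Q_c = 610 kJ/s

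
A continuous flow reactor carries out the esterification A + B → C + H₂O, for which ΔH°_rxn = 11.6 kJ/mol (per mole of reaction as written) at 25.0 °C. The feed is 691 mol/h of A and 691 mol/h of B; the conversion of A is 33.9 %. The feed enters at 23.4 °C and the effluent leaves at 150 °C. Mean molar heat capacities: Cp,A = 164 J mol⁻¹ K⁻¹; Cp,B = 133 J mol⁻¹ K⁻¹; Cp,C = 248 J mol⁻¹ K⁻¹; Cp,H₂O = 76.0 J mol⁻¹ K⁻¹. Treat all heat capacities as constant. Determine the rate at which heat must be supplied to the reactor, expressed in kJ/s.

Extent of reaction ξ = 0.339 × 691 = 234.25 mol/h
Reaction term: ξ·ΔH°_rxn = 234.25 × 11.6 = 2717.3 kJ/h
Sensible, feed 23.4→25 °C: 328.36 kJ/h
Outlet flows (mol/h): A 456.75, B 456.75, C 234.25, H₂O 234.25
Sensible, products 25→150 °C: 26444 kJ/h
Q = ΔH = 29490 kJ/h = 8.1916 kW
Heat supplied = 8.1916 kJ/s

Q_in = 8.19 kJ/s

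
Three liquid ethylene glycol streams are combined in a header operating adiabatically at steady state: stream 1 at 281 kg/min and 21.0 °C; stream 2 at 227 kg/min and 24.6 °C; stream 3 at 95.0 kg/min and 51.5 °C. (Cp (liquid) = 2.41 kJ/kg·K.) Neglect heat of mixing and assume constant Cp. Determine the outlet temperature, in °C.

Adiabatic, steady state ⇒ Σ ṁᵢCp,ᵢ(T_out − Tᵢ) = 0
T_out = Σ ṁᵢCp,ᵢTᵢ / Σ ṁᵢCp,ᵢ
      = 39470 / 1453.2 = 27.16 °C

T_out = 27.2 °C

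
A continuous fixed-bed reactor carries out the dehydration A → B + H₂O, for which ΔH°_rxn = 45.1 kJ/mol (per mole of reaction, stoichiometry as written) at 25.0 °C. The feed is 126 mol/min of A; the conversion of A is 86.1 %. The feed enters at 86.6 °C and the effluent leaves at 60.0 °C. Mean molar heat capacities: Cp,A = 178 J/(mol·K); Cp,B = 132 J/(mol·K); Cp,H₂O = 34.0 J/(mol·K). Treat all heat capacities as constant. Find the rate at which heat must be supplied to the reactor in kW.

Extent of reaction ξ = 0.861 × 126 = 108.49 mol/min
Reaction term: ξ·ΔH°_rxn = 108.49 × 45.1 = 4892.7 kJ/min
Sensible, feed 86.6→25 °C: -1381.6 kJ/min
Outlet flows (mol/min): A 17.514, B 108.49, H₂O 108.49
Sensible, products 25→60.0 °C: 739.42 kJ/min
Q = ΔH = 4250.6 kJ/min = 70.843 kW
Heat supplied = 70.843 kW

Q_in = 70.8 kW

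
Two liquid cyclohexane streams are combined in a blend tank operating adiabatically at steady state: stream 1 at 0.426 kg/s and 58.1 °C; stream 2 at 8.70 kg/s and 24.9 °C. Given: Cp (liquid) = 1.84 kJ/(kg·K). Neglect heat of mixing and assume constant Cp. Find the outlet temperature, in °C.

T_out = 26.4 °C

Adiabatic, steady state ⇒ Σ ṁᵢCp,ᵢ(T_out − Tᵢ) = 0
T_out = Σ ṁᵢCp,ᵢTᵢ / Σ ṁᵢCp,ᵢ
      = 444.14 / 16.792 = 26.45 °C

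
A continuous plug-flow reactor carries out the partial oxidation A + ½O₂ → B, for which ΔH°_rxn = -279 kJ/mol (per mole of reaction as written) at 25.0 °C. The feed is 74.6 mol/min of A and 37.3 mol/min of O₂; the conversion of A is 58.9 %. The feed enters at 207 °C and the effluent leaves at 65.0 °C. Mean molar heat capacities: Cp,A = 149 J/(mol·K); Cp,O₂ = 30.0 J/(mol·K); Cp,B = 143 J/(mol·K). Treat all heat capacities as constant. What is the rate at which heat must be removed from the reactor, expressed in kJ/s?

Extent of reaction ξ = 0.589 × 74.6 = 43.939 mol/min
Reaction term: ξ·ΔH°_rxn = 43.939 × -279 = -12259 kJ/min
Sensible, feed 207→25 °C: -2226.7 kJ/min
Outlet flows (mol/min): A 30.661, O₂ 15.33, B 43.939
Sensible, products 25→65.0 °C: 452.47 kJ/min
Q = ΔH = -14033 kJ/min = -233.89 kW
Heat removed = 233.89 kJ/s

Q_out = 234 kJ/s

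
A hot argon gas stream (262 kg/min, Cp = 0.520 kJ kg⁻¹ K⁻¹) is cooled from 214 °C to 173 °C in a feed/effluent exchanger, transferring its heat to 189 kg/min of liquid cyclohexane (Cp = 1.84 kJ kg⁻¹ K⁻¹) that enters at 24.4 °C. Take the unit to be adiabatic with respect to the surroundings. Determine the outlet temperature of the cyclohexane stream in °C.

Heat released by hot stream: Q = 262 × 0.520 × (214 − 173) = 5585.8 kJ/min
Energy balance on cold side (adiabatic exchanger): Q = ṁ_c·Cp_c·(T_c,out − T_c,in)
T_c,out = 24.4 + 5585.8/(189 × 1.84) = 40.462 °C

T_c,out = 40.5 °C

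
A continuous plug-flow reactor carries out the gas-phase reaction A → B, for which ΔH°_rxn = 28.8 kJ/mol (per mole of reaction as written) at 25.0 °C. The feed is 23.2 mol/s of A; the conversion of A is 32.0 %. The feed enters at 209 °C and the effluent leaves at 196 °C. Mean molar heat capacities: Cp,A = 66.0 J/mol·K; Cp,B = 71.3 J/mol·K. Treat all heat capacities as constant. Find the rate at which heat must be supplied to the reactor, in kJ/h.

Q_in = 722000 kJ/h

Extent of reaction ξ = 0.320 × 23.2 = 7.424 mol/s
Reaction term: ξ·ΔH°_rxn = 7.424 × 28.8 = 213.81 kJ/s
Sensible, feed 209→25 °C: -281.74 kJ/s
Outlet flows (mol/s): A 15.776, B 7.424
Sensible, products 25→196 °C: 268.56 kJ/s
Q = ΔH = 200.63 kJ/s = 200.63 kW
Heat supplied = 722280 kJ/h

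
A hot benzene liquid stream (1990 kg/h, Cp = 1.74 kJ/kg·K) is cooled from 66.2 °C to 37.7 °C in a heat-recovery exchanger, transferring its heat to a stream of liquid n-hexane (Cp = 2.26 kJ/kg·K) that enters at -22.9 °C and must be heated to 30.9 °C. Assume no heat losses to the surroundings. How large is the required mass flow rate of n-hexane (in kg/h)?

Heat released by hot stream: Q = 1990 × 1.74 × (66.2 − 37.7) = 98684 kJ/h
Energy balance on cold side (adiabatic exchanger): Q = ṁ_c·Cp_c·(T_c,out − T_c,in)
ṁ_c = 98684 / [2.26 × (30.9 − -22.9)] = 811.63 kg/h

ṁ_c = 812 kg/h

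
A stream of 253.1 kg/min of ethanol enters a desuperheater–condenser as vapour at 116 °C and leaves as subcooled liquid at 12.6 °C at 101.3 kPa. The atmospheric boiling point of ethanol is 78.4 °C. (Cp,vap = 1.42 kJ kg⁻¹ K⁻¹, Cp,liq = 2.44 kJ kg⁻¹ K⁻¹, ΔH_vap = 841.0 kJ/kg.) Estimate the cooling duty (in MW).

vapour 116→78.4 °C: -53.392 kJ/kg
condensation at 78.4 °C: -841 kJ/kg
liquid 78.4→12.6 °C: -160.55 kJ/kg
Δh = -53.392 + -841 + -160.55 = -1054.9 kJ/kg
Q = ṁ·Δh = 253.1 kg/min × -1054.9 kJ/kg = -267010 kJ/min
|Q| = 4450.1 kW = 4.4501 MW

Q_c = 4.45 MW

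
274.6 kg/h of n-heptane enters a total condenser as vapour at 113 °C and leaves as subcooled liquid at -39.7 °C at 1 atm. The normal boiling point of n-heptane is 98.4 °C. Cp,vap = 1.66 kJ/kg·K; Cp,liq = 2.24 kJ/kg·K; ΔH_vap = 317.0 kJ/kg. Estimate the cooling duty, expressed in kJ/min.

Q_c = 2980 kJ/min

vapour 113→98.4 °C: -24.236 kJ/kg
condensation at 98.4 °C: -317 kJ/kg
liquid 98.4→-39.7 °C: -309.34 kJ/kg
Δh = -24.236 + -317 + -309.34 = -650.58 kJ/kg
Q = ṁ·Δh = 274.6 kg/h × -650.58 kJ/kg = -178650 kJ/h
|Q| = 49.625 kW = 2977.5 kJ/min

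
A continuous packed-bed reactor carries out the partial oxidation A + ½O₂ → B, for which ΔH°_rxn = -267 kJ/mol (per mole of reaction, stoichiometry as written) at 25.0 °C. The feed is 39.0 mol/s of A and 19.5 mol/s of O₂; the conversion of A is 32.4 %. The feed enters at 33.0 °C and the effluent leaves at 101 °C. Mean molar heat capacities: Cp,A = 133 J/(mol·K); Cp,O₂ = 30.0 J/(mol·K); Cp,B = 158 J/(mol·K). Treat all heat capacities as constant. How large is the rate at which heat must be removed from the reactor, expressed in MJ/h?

Extent of reaction ξ = 0.324 × 39.0 = 12.636 mol/s
Reaction term: ξ·ΔH°_rxn = 12.636 × -267 = -3373.8 kJ/s
Sensible, feed 33.0→25 °C: -46.176 kJ/s
Outlet flows (mol/s): A 26.364, O₂ 13.182, B 12.636
Sensible, products 25→101 °C: 448.28 kJ/s
Q = ΔH = -2971.7 kJ/s = -2971.7 kW
Heat removed = 10698 MJ/h

Q_out = 10700 MJ/h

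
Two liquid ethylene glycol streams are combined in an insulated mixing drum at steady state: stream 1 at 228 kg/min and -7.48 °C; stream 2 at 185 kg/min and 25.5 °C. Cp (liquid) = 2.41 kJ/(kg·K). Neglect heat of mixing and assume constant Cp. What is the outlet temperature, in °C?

Energy balance with Q = 0: Σ ṁᵢCp,ᵢ(T_out − Tᵢ) = 0
Σ ṁᵢCp,ᵢTᵢ = 228×2.41×-7.48 + 185×2.41×25.5 = 7259.1
Σ ṁᵢCp,ᵢ = 228×2.41 + 185×2.41 = 995.33
T_out = 7259.1 / 995.33 = 7.2931 °C

T_out = 7.29 °C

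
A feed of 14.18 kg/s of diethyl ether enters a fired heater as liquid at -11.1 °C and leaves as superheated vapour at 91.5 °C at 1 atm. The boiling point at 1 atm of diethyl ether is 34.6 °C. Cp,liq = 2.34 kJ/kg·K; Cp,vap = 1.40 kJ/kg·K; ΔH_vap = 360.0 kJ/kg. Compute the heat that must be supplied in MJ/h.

Q = 27900 MJ/h

liquid -11.1→34.6 °C: 106.94 kJ/kg
vaporisation at 34.6 °C: 360 kJ/kg
vapour 34.6→91.5 °C: 79.66 kJ/kg
Δh = 106.94 + 360 + 79.66 = 546.6 kJ/kg
Q = ṁ·Δh = 14.18 kg/s × 546.6 kJ/kg = 7750.8 kJ/s
|Q| = 7750.8 kW = 27903 MJ/h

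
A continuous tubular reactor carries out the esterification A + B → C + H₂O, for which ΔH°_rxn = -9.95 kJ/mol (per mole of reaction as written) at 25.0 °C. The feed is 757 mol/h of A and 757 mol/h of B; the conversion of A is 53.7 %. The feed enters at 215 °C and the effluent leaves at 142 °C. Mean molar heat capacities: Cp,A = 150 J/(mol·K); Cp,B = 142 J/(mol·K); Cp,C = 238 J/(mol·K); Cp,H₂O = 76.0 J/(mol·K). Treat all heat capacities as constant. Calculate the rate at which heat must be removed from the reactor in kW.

Extent of reaction ξ = 0.537 × 757 = 406.51 mol/h
Reaction term: ξ·ΔH°_rxn = 406.51 × -9.95 = -4044.8 kJ/h
Sensible, feed 215→25 °C: -41998 kJ/h
Outlet flows (mol/h): A 350.49, B 350.49, C 406.51, H₂O 406.51
Sensible, products 25→142 °C: 26909 kJ/h
Q = ΔH = -19135 kJ/h = -5.3152 kW
Heat removed = 5.3152 kW

Q_out = 5.32 kW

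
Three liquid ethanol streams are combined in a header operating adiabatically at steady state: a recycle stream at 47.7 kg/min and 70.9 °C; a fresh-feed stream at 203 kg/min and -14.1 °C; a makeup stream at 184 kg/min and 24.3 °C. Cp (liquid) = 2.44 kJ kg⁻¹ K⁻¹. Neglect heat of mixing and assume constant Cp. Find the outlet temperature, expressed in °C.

Adiabatic, steady state ⇒ Σ ṁᵢCp,ᵢ(T_out − Tᵢ) = 0
Σ ṁᵢCp,ᵢTᵢ = 47.7×2.44×70.9 + 203×2.44×-14.1 + 184×2.44×24.3 = 12178
Σ ṁᵢCp,ᵢ = 47.7×2.44 + 203×2.44 + 184×2.44 = 1060.7
T_out = 12178 / 1060.7 = 11.481 °C

T_out = 11.5 °C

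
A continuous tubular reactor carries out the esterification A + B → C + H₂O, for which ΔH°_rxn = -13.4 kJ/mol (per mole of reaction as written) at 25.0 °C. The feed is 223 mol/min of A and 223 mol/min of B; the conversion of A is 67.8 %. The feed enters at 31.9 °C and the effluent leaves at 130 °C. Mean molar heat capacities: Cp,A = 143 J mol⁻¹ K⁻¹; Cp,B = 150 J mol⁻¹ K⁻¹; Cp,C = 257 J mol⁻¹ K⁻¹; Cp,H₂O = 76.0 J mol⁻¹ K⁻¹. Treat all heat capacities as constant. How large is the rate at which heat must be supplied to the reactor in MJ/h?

Q_in = 301 MJ/h

Extent of reaction ξ = 0.678 × 223 = 151.19 mol/min
Reaction term: ξ·ΔH°_rxn = 151.19 × -13.4 = -2026 kJ/min
Sensible, feed 31.9→25 °C: -450.84 kJ/min
Outlet flows (mol/min): A 71.806, B 71.806, C 151.19, H₂O 151.19
Sensible, products 25→130 °C: 7495.6 kJ/min
Q = ΔH = 5018.8 kJ/min = 83.646 kW
Heat supplied = 301.13 MJ/h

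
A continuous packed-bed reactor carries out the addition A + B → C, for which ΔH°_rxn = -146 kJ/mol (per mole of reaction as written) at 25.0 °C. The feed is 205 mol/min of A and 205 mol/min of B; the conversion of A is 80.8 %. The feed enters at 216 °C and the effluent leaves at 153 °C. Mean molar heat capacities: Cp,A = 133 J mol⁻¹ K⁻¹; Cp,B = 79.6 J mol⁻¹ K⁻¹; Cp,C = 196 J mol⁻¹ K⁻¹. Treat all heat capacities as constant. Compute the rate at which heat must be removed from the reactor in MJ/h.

Extent of reaction ξ = 0.808 × 205 = 165.64 mol/min
Reaction term: ξ·ΔH°_rxn = 165.64 × -146 = -24183 kJ/min
Sensible, feed 216→25 °C: -8324.4 kJ/min
Outlet flows (mol/min): A 39.36, B 39.36, C 165.64
Sensible, products 25→153 °C: 5226.7 kJ/min
Q = ΔH = -27281 kJ/min = -454.69 kW
Heat removed = 1636.9 MJ/h

Q_out = 1640 MJ/h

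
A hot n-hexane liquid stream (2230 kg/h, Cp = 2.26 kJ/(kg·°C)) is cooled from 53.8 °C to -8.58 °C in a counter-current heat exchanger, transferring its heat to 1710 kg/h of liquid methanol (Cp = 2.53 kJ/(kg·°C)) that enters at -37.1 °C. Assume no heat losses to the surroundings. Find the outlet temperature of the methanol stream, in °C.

T_c,out = 35.6 °C

Heat released by hot stream: Q = 2230 × 2.26 × (53.8 − -8.58) = 314380 kJ/h
Energy balance on cold side (adiabatic exchanger): Q = ṁ_c·Cp_c·(T_c,out − T_c,in)
T_c,out = -37.1 + 314380/(1710 × 2.53) = 35.568 °C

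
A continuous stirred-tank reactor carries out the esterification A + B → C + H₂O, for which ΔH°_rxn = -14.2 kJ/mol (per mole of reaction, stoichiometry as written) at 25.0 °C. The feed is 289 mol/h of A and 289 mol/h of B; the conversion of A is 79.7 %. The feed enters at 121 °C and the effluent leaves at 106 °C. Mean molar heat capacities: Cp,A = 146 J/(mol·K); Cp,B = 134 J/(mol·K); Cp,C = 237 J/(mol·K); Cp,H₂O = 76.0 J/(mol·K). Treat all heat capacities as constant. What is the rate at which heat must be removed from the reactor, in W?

Q_out = 1070 W

Extent of reaction ξ = 0.797 × 289 = 230.33 mol/h
Reaction term: ξ·ΔH°_rxn = 230.33 × -14.2 = -3270.7 kJ/h
Sensible, feed 121→25 °C: -7768.3 kJ/h
Outlet flows (mol/h): A 58.667, B 58.667, C 230.33, H₂O 230.33
Sensible, products 25→106 °C: 7170.2 kJ/h
Q = ΔH = -3868.8 kJ/h = -1.0747 kW
Heat removed = 1074.7 W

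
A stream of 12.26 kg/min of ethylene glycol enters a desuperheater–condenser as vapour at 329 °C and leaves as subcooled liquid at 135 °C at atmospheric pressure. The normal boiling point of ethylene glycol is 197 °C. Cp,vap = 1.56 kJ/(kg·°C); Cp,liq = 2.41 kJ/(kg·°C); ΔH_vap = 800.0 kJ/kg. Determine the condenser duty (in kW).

vapour 329→197 °C: -205.92 kJ/kg
condensation at 197 °C: -800 kJ/kg
liquid 197→135 °C: -149.42 kJ/kg
Δh = -205.92 + -800 + -149.42 = -1155.3 kJ/kg
Q = ṁ·Δh = 12.26 kg/min × -1155.3 kJ/kg = -14164 kJ/min
|Q| = 236.07 kW

Q_c = 236 kW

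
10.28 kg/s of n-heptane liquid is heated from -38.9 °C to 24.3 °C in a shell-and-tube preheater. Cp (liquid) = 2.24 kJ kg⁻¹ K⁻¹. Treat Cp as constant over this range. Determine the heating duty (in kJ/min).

Q = 87300 kJ/min

Q = ṁ·Cp·ΔT = 10.28 × 2.24 × (24.3 − -38.9) = 1455.3 kJ/s
Heating duty = 87319 kJ/min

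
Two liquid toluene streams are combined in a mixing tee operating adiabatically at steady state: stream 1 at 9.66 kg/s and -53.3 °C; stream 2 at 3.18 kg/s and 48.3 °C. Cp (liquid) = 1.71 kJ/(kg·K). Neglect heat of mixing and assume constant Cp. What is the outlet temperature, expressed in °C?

T_out = -28.1 °C

Adiabatic, steady state ⇒ Σ ṁᵢCp,ᵢ(T_out − Tᵢ) = 0
T_out = Σ ṁᵢCp,ᵢTᵢ / Σ ṁᵢCp,ᵢ
      = -617.8 / 21.956 = -28.137 °C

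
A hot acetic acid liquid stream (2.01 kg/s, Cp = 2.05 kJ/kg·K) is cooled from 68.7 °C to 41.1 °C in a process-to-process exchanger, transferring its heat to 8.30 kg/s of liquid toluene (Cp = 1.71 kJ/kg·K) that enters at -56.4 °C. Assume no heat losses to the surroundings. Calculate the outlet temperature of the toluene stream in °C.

T_c,out = -48.4 °C

Heat released by hot stream: Q = 2.01 × 2.05 × (68.7 − 41.1) = 113.73 kJ/s
Energy balance on cold side (adiabatic exchanger): Q = ṁ_c·Cp_c·(T_c,out − T_c,in)
T_c,out = -56.4 + 113.73/(8.30 × 1.71) = -48.387 °C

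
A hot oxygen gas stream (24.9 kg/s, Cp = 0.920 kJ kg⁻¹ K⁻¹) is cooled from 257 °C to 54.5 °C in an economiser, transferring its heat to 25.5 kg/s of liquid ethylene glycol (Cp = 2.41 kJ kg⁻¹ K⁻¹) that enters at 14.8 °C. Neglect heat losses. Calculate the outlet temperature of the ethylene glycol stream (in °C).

T_c,out = 90.3 °C

Heat released by hot stream: Q = 24.9 × 0.920 × (257 − 54.5) = 4638.9 kJ/s
Energy balance on cold side (adiabatic exchanger): Q = ṁ_c·Cp_c·(T_c,out − T_c,in)
T_c,out = 14.8 + 4638.9/(25.5 × 2.41) = 90.284 °C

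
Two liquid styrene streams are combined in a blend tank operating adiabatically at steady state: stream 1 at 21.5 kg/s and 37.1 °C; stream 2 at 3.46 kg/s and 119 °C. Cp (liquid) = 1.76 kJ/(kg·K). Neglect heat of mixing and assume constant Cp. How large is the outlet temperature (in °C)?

Energy balance with Q = 0: Σ ṁᵢCp,ᵢ(T_out − Tᵢ) = 0
Σ ṁᵢCp,ᵢTᵢ = 21.5×1.76×37.1 + 3.46×1.76×119 = 2128.5
Σ ṁᵢCp,ᵢ = 21.5×1.76 + 3.46×1.76 = 43.93
T_out = 2128.5 / 43.93 = 48.453 °C

T_out = 48.5 °C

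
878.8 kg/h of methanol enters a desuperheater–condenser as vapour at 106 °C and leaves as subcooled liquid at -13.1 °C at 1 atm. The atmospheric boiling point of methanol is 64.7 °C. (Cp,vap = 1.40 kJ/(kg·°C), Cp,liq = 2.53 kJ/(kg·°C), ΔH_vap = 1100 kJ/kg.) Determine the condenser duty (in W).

Q_c = 331000 W

vapour 106→64.7 °C: -57.82 kJ/kg
condensation at 64.7 °C: -1100 kJ/kg
liquid 64.7→-13.1 °C: -196.83 kJ/kg
Δh = -57.82 + -1100 + -196.83 = -1354.7 kJ/kg
Q = ṁ·Δh = 878.8 kg/h × -1354.7 kJ/kg = -1.1905e+06 kJ/h
|Q| = 330.69 kW = 330690 W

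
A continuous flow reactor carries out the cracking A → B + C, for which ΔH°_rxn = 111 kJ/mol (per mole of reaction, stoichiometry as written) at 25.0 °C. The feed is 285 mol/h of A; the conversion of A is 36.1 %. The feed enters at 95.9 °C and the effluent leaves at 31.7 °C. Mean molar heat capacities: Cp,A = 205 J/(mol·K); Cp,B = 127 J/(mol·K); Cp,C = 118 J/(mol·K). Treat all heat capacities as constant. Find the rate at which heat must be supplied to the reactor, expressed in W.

Q_in = 2140 W

Extent of reaction ξ = 0.361 × 285 = 102.88 mol/h
Reaction term: ξ·ΔH°_rxn = 102.88 × 111 = 11420 kJ/h
Sensible, feed 95.9→25 °C: -4142.3 kJ/h
Outlet flows (mol/h): A 182.12, B 102.88, C 102.88
Sensible, products 25→31.7 °C: 419.02 kJ/h
Q = ΔH = 7696.9 kJ/h = 2.138 kW
Heat supplied = 2138 W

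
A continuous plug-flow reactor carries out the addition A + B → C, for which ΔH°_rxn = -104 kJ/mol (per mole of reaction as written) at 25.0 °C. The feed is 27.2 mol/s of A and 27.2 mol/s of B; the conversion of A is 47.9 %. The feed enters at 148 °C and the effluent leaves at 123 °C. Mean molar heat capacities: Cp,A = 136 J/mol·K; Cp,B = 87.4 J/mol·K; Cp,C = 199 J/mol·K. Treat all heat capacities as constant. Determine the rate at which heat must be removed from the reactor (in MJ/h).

Q_out = 5540 MJ/h

Extent of reaction ξ = 0.479 × 27.2 = 13.029 mol/s
Reaction term: ξ·ΔH°_rxn = 13.029 × -104 = -1355 kJ/s
Sensible, feed 148→25 °C: -747.41 kJ/s
Outlet flows (mol/s): A 14.171, B 14.171, C 13.029
Sensible, products 25→123 °C: 564.34 kJ/s
Q = ΔH = -1538.1 kJ/s = -1538.1 kW
Heat removed = 5537 MJ/h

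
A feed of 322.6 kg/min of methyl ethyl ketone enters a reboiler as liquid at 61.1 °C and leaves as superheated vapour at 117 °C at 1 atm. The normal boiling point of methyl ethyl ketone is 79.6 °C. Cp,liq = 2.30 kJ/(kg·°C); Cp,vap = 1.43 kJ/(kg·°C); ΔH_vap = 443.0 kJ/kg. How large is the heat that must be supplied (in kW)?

Q = 2900 kW

liquid 61.1→79.6 °C: 42.55 kJ/kg
vaporisation at 79.6 °C: 443 kJ/kg
vapour 79.6→117 °C: 53.482 kJ/kg
Δh = 42.55 + 443 + 53.482 = 539.03 kJ/kg
Q = ṁ·Δh = 322.6 kg/min × 539.03 kJ/kg = 173890 kJ/min
|Q| = 2898.2 kW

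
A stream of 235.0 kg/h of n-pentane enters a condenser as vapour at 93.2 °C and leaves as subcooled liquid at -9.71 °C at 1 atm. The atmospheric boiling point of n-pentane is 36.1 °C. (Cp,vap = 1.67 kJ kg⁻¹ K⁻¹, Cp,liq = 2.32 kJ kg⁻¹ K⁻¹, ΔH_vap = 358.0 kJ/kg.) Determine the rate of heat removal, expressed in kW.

Q_c = 36.5 kW

vapour 93.2→36.1 °C: -95.357 kJ/kg
condensation at 36.1 °C: -358 kJ/kg
liquid 36.1→-9.71 °C: -106.28 kJ/kg
Δh = -95.357 + -358 + -106.28 = -559.64 kJ/kg
Q = ṁ·Δh = 235.0 kg/h × -559.64 kJ/kg = -131510 kJ/h
|Q| = 36.532 kW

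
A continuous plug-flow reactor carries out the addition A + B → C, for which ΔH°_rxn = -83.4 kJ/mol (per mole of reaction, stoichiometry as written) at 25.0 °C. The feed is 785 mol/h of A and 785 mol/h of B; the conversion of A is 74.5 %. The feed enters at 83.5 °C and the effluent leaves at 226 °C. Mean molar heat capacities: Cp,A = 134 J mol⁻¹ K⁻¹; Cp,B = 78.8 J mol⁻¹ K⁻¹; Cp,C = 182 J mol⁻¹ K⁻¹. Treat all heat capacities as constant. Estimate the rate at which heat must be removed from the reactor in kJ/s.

Q_out = 7.94 kJ/s

Extent of reaction ξ = 0.745 × 785 = 584.83 mol/h
Reaction term: ξ·ΔH°_rxn = 584.83 × -83.4 = -48774 kJ/h
Sensible, feed 83.5→25 °C: -9772.3 kJ/h
Outlet flows (mol/h): A 200.17, B 200.17, C 584.83
Sensible, products 25→226 °C: 29956 kJ/h
Q = ΔH = -28591 kJ/h = -7.9418 kW
Heat removed = 7.9418 kJ/s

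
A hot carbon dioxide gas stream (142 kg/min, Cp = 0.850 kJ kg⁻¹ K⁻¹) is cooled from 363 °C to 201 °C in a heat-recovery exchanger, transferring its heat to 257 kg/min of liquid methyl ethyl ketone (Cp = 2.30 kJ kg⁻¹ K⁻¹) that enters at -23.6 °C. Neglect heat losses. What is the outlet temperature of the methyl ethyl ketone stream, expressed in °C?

T_c,out = 9.48 °C

Heat released by hot stream: Q = 142 × 0.850 × (363 − 201) = 19553 kJ/min
Energy balance on cold side (adiabatic exchanger): Q = ṁ_c·Cp_c·(T_c,out − T_c,in)
T_c,out = -23.6 + 19553/(257 × 2.30) = 9.4797 °C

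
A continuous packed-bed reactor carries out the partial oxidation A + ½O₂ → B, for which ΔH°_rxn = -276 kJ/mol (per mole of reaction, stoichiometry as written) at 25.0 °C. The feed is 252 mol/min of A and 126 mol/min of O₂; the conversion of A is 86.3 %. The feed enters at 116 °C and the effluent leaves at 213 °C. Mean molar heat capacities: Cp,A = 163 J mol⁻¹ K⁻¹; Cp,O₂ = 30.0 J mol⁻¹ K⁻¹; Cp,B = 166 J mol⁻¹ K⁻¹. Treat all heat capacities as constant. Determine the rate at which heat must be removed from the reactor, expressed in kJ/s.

Extent of reaction ξ = 0.863 × 252 = 217.48 mol/min
Reaction term: ξ·ΔH°_rxn = 217.48 × -276 = -60023 kJ/min
Sensible, feed 116→25 °C: -4081.9 kJ/min
Outlet flows (mol/min): A 34.524, O₂ 17.262, B 217.48
Sensible, products 25→213 °C: 7942.3 kJ/min
Q = ΔH = -56163 kJ/min = -936.05 kW
Heat removed = 936.05 kJ/s

Q_out = 936 kJ/s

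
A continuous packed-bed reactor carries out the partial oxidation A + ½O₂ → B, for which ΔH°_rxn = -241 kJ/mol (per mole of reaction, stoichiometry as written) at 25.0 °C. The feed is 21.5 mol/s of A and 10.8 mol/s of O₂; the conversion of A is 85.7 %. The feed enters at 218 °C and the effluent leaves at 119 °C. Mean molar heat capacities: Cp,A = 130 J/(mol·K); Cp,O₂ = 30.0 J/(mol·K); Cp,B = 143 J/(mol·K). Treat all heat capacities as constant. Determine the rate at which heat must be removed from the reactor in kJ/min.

Q_out = 285000 kJ/min

Extent of reaction ξ = 0.857 × 21.5 = 18.425 mol/s
Reaction term: ξ·ΔH°_rxn = 18.425 × -241 = -4440.5 kJ/s
Sensible, feed 218→25 °C: -601.97 kJ/s
Outlet flows (mol/s): A 3.0745, O₂ 1.5873, B 18.425
Sensible, products 25→119 °C: 289.72 kJ/s
Q = ΔH = -4752.8 kJ/s = -4752.8 kW
Heat removed = 285170 kJ/min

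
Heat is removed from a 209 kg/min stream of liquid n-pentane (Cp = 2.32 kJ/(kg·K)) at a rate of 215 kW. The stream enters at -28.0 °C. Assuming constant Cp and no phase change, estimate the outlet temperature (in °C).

Q = 215 kW = 12900 kJ/min
ΔT = Q/(ṁ·Cp) = 12900/(209×2.32) = 26.605 K
T_out = -28.0 − 26.605 = -54.605 °C

T_out = -54.6 °C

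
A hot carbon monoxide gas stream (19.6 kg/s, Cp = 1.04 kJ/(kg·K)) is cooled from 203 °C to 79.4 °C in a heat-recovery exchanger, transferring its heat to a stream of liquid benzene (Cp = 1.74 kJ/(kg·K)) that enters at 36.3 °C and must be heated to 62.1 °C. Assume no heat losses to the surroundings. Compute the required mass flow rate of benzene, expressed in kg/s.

ṁ_c = 56.1 kg/s

Heat released by hot stream: Q = 19.6 × 1.04 × (203 − 79.4) = 2519.5 kJ/s
Energy balance on cold side (adiabatic exchanger): Q = ṁ_c·Cp_c·(T_c,out − T_c,in)
ṁ_c = 2519.5 / [1.74 × (62.1 − 36.3)] = 56.123 kg/s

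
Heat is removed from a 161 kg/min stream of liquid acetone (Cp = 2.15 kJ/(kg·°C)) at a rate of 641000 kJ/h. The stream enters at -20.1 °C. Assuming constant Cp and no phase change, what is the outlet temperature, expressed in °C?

T_out = -51.0 °C

Q = 641000 kJ/h = 10683 kJ/min
ΔT = Q/(ṁ·Cp) = 10683/(161×2.15) = 30.863 K
T_out = -20.1 − 30.863 = -50.963 °C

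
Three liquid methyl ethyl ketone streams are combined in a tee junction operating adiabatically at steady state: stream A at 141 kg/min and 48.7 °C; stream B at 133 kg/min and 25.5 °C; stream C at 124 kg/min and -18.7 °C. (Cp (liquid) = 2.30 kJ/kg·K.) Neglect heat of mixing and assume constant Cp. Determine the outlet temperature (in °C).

No heat crosses the boundary, so H_out = H_in.
Σ ṁᵢCp,ᵢTᵢ = 141×2.30×48.7 + 133×2.30×25.5 + 124×2.30×-18.7 = 18261
Σ ṁᵢCp,ᵢ = 141×2.30 + 133×2.30 + 124×2.30 = 915.4
T_out = 18261 / 915.4 = 19.948 °C

T_out = 19.9 °C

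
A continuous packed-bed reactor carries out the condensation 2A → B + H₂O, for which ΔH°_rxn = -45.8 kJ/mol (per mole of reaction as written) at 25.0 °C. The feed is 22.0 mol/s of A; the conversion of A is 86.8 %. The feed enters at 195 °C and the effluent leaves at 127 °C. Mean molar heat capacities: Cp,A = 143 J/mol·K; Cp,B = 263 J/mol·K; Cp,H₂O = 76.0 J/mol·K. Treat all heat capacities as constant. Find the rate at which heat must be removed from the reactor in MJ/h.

Extent of reaction ξ = 0.868 × 22.0 / 2 = 9.548 mol/s
Reaction term: ξ·ΔH°_rxn = 9.548 × -45.8 = -437.3 kJ/s
Sensible, feed 195→25 °C: -534.82 kJ/s
Outlet flows (mol/s): A 2.904, B 9.548, H₂O 9.548
Sensible, products 25→127 °C: 372.51 kJ/s
Q = ΔH = -599.61 kJ/s = -599.61 kW
Heat removed = 2158.6 MJ/h

Q_out = 2160 MJ/h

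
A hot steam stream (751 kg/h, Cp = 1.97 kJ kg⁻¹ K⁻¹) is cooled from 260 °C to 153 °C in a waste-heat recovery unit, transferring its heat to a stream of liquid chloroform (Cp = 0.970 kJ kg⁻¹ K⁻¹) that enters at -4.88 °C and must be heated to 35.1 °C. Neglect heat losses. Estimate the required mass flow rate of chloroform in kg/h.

ṁ_c = 4080 kg/h

Heat released by hot stream: Q = 751 × 1.97 × (260 − 153) = 158300 kJ/h
Energy balance on cold side (adiabatic exchanger): Q = ṁ_c·Cp_c·(T_c,out − T_c,in)
ṁ_c = 158300 / [0.970 × (35.1 − -4.88)] = 4082 kg/h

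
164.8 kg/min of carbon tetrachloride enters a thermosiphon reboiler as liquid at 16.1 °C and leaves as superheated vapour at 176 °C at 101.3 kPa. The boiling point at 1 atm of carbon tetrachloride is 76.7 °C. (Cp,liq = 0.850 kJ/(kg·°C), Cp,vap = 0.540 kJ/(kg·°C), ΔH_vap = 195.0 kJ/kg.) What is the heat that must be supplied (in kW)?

Q = 824 kW

liquid 16.1→76.7 °C: 51.51 kJ/kg
vaporisation at 76.7 °C: 195 kJ/kg
vapour 76.7→176 °C: 53.622 kJ/kg
Δh = 51.51 + 195 + 53.622 = 300.13 kJ/kg
Q = ṁ·Δh = 164.8 kg/min × 300.13 kJ/kg = 49462 kJ/min
|Q| = 824.36 kW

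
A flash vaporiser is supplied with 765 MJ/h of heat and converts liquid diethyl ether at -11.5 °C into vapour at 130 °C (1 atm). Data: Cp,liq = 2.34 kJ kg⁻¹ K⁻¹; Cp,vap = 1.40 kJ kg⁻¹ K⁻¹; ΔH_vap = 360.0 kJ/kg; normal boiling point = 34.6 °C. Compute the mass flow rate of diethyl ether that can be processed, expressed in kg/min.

ṁ = 21.2 kg/min

Δh = 2.34×(34.6−-11.5) + 360.0 + 1.40×(130−34.6) = 601.43 kJ/kg
Q = 765 MJ/h = 212.5 kJ/s = 12750 kJ/min
ṁ = Q/Δh = 12750 / 601.43 = 21.199 kg/min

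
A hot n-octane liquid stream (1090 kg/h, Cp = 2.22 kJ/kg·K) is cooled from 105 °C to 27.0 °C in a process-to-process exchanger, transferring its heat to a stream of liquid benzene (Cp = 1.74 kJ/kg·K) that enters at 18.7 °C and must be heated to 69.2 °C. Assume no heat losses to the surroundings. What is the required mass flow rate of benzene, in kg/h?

ṁ_c = 2150 kg/h

Heat released by hot stream: Q = 1090 × 2.22 × (105 − 27.0) = 188740 kJ/h
Energy balance on cold side (adiabatic exchanger): Q = ṁ_c·Cp_c·(T_c,out − T_c,in)
ṁ_c = 188740 / [1.74 × (69.2 − 18.7)] = 2148 kg/h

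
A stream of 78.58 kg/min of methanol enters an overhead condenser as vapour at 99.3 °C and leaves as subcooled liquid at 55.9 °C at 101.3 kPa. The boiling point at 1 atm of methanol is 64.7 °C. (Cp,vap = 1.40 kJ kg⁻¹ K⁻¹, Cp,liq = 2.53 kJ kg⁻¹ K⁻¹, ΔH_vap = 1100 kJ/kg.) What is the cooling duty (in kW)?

Q_c = 1530 kW

vapour 99.3→64.7 °C: -48.44 kJ/kg
condensation at 64.7 °C: -1100 kJ/kg
liquid 64.7→55.9 °C: -22.264 kJ/kg
Δh = -48.44 + -1100 + -22.264 = -1170.7 kJ/kg
Q = ṁ·Δh = 78.58 kg/min × -1170.7 kJ/kg = -91994 kJ/min
|Q| = 1533.2 kW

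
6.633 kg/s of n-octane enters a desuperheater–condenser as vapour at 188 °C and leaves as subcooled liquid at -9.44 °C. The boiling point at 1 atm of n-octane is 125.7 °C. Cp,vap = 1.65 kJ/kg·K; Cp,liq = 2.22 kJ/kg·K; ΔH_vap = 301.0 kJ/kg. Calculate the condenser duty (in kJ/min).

Q_c = 280000 kJ/min

vapour 188→125.7 °C: -102.79 kJ/kg
condensation at 125.7 °C: -301 kJ/kg
liquid 125.7→-9.44 °C: -300.01 kJ/kg
Δh = -102.79 + -301 + -300.01 = -703.81 kJ/kg
Q = ṁ·Δh = 6.633 kg/s × -703.81 kJ/kg = -4668.3 kJ/s
|Q| = 4668.3 kW = 280100 kJ/min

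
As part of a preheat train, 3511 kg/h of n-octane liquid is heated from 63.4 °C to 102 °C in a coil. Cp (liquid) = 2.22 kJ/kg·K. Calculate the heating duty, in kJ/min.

Q = ṁ·Cp·ΔT = 3511 × 2.22 × (102 − 63.4) = 300860 kJ/h
Converting: 300860 / 3600 s = 83.574 kW
Heating duty = 5014.4 kJ/min

Q = 5010 kJ/min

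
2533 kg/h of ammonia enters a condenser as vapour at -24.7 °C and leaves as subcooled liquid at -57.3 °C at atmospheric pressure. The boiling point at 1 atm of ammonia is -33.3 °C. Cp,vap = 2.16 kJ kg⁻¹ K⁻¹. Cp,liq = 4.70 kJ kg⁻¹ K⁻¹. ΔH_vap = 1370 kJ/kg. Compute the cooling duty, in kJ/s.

vapour -24.7→-33.3 °C: -18.576 kJ/kg
condensation at -33.3 °C: -1370 kJ/kg
liquid -33.3→-57.3 °C: -112.8 kJ/kg
Δh = -18.576 + -1370 + -112.8 = -1501.4 kJ/kg
Q = ṁ·Δh = 2533 kg/h × -1501.4 kJ/kg = -3.803e+06 kJ/h
|Q| = 1056.4 kW

Q_c = 1060 kJ/s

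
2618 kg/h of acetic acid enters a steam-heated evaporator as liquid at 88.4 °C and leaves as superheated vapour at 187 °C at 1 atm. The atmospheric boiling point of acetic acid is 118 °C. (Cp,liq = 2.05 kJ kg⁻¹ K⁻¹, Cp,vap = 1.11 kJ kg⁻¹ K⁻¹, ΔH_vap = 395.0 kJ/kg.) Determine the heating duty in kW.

liquid 88.4→118 °C: 60.68 kJ/kg
vaporisation at 118 °C: 395 kJ/kg
vapour 118→187 °C: 76.59 kJ/kg
Δh = 60.68 + 395 + 76.59 = 532.27 kJ/kg
Q = ṁ·Δh = 2618 kg/h × 532.27 kJ/kg = 1.3935e+06 kJ/h
|Q| = 387.08 kW

Q = 387 kW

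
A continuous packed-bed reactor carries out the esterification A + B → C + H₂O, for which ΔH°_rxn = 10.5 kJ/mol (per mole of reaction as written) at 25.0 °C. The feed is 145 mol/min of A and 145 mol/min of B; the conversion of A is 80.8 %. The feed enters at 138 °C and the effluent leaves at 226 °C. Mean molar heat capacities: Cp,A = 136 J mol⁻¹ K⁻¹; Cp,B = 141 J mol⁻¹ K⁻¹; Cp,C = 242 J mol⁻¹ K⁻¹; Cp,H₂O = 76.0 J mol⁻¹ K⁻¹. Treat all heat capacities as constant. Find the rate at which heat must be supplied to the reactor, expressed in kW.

Extent of reaction ξ = 0.808 × 145 = 117.16 mol/min
Reaction term: ξ·ΔH°_rxn = 117.16 × 10.5 = 1230.2 kJ/min
Sensible, feed 138→25 °C: -4538.6 kJ/min
Outlet flows (mol/min): A 27.84, B 27.84, C 117.16, H₂O 117.16
Sensible, products 25→226 °C: 9038.7 kJ/min
Q = ΔH = 5730.2 kJ/min = 95.504 kW
Heat supplied = 95.504 kW

Q_in = 95.5 kW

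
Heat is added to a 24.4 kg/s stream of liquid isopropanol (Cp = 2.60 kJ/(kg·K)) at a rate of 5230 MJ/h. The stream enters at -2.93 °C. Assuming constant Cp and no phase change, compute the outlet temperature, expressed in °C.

Q = 5230 MJ/h = 1452.8 kJ/s
ΔT = Q/(ṁ·Cp) = 1452.8/(24.4×2.60) = 22.9 K
T_out = -2.93 + 22.9 = 19.97 °C

T_out = 20.0 °C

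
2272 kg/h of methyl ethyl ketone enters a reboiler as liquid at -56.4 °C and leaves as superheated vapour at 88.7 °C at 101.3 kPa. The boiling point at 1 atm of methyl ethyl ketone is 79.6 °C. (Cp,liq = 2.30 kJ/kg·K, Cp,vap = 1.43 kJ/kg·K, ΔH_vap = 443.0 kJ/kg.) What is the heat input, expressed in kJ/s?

Q = 485 kJ/s

liquid -56.4→79.6 °C: 312.8 kJ/kg
vaporisation at 79.6 °C: 443 kJ/kg
vapour 79.6→88.7 °C: 13.013 kJ/kg
Δh = 312.8 + 443 + 13.013 = 768.81 kJ/kg
Q = ṁ·Δh = 2272 kg/h × 768.81 kJ/kg = 1.7467e+06 kJ/h
|Q| = 485.21 kW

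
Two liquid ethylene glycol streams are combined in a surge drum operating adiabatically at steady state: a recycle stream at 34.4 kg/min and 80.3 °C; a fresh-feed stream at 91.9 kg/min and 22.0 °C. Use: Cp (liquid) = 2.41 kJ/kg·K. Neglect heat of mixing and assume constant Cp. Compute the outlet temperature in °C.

T_out = 37.9 °C

Adiabatic, steady state ⇒ Σ ṁᵢCp,ᵢ(T_out − Tᵢ) = 0
Σ ṁᵢCp,ᵢTᵢ = 34.4×2.41×80.3 + 91.9×2.41×22.0 = 11530
Σ ṁᵢCp,ᵢ = 34.4×2.41 + 91.9×2.41 = 304.38
T_out = 11530 / 304.38 = 37.879 °C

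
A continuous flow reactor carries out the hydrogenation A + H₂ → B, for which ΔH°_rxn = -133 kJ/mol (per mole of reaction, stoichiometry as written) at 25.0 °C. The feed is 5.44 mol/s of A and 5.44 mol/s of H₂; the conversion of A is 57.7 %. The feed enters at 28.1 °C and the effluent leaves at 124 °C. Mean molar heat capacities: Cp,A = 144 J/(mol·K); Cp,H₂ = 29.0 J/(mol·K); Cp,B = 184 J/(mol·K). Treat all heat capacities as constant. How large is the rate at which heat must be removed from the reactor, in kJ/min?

Extent of reaction ξ = 0.577 × 5.44 = 3.1389 mol/s
Reaction term: ξ·ΔH°_rxn = 3.1389 × -133 = -417.47 kJ/s
Sensible, feed 28.1→25 °C: -2.9175 kJ/s
Outlet flows (mol/s): A 2.3011, H₂ 2.3011, B 3.1389
Sensible, products 25→124 °C: 96.589 kJ/s
Q = ΔH = -323.8 kJ/s = -323.8 kW
Heat removed = 19428 kJ/min

Q_out = 19400 kJ/min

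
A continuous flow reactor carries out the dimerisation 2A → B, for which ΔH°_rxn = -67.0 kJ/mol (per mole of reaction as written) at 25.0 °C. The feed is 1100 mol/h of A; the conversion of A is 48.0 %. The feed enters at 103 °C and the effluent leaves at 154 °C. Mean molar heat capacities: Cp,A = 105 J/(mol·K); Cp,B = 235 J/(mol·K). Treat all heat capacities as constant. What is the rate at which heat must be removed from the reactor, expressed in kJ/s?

Extent of reaction ξ = 0.480 × 1100 / 2 = 264 mol/h
Reaction term: ξ·ΔH°_rxn = 264 × -67.0 = -17688 kJ/h
Sensible, feed 103→25 °C: -9009 kJ/h
Outlet flows (mol/h): A 572, B 264
Sensible, products 25→154 °C: 15751 kJ/h
Q = ΔH = -10946 kJ/h = -3.0406 kW
Heat removed = 3.0406 kJ/s

Q_out = 3.04 kJ/s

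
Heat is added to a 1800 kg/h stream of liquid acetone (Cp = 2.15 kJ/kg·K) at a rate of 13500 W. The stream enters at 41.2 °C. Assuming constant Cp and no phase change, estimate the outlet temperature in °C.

Q = 13500 W = 48600 kJ/h
ΔT = Q/(ṁ·Cp) = 48600/(1800×2.15) = 12.558 K
T_out = 41.2 + 12.558 = 53.758 °C

T_out = 53.8 °C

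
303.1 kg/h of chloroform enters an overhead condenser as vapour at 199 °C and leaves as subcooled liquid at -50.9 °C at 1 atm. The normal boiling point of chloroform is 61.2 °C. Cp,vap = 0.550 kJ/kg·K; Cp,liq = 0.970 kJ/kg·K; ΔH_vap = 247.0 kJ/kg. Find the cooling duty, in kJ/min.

vapour 199→61.2 °C: -75.79 kJ/kg
condensation at 61.2 °C: -247 kJ/kg
liquid 61.2→-50.9 °C: -108.74 kJ/kg
Δh = -75.79 + -247 + -108.74 = -431.53 kJ/kg
Q = ṁ·Δh = 303.1 kg/h × -431.53 kJ/kg = -130800 kJ/h
|Q| = 36.332 kW = 2179.9 kJ/min

Q_c = 2180 kJ/min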